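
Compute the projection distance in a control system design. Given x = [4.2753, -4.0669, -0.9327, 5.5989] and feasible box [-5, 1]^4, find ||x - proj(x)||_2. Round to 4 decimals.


Project each component onto [-5, 1].
clip(4.2753) = 1.0, clip(-4.0669) = -4.0669, clip(-0.9327) = -0.9327, clip(5.5989) = 1.0
Projection = [1.0, -4.0669, -0.9327, 1.0]
Squared diffs: [10.7276, 0.0, 0.0, 21.1499]
Distance = sqrt(31.8775) = 5.646


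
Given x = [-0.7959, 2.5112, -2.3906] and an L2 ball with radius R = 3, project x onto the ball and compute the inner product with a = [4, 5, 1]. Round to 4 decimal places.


Step 1: Compute ||x|| (intermediates to 6 decimals).
||x|| = sqrt((-0.7959)^2 + 2.5112^2 + (-2.3906)^2) = 3.557324
Step 2: Project.
Since ||x|| > R, scale = R/||x|| = 3/3.557324 = 0.843331, proj(x) = scale * x
proj(x) = [-0.671207, 2.117773, -2.016067]
Step 3: Dot product.
a^T * proj(x) = 4*(-0.671207) + 5*2.117773 + 1*(-2.016067) = 5.888


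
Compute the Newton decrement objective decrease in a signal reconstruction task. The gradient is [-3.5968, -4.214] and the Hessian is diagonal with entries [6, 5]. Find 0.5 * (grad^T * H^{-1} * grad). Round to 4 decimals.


Step 1: H is diagonal, so H^(-1) * g = [-0.5995, -0.8428].
Step 2: g^T H^(-1) g = sum_i g_i^2 / H_ii
  = (-3.5968)^2/6 + (-4.214)^2/5
  = 2.1562 + 3.5516 = 5.7077
Step 3: Objective decrease = 0.5 * g^T H^(-1) g = 2.8539


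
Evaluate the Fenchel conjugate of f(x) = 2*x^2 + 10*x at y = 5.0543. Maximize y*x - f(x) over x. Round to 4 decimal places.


f*(y) = sup_x {y*x - a*x^2 - b*x} = sup_x {(y-b)*x - a*x^2}
FOC: (y - b) - 2a*x = 0 => x* = (y - b)/(2a)
x* = (5.0543 - 10)/(2*2) = -1.2364
f*(5.0543) = (y-b)^2/(4a) = (5.0543 - 10)^2/(4*2)
= 24.4599/8 = 3.0575


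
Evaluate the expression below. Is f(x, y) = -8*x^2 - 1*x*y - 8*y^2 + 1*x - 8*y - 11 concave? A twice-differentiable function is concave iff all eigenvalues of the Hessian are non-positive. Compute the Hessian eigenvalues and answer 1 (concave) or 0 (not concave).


The Hessian of f(x,y) = -8*x^2 - 1*x*y - 8*y^2 + 1*x - 8*y - 11 is:
H = [[-16, -1], [-1, -16]]
Trace = -16 - 16 = -32
Determinant = -16*-16 - (-1)^2 = 255
Discriminant = (-32)^2 - 4*255 = 4.0
Eigenvalues: lambda_1 = -17.0, lambda_2 = -15.0
The function is concave.

1


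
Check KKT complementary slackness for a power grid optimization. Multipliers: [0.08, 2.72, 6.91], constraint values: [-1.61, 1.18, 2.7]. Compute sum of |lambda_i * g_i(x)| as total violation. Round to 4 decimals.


KKT complementary slackness check:
lambda_1 * g_1 = 0.08 * -1.61 = -0.1288
lambda_2 * g_2 = 2.72 * 1.18 = 3.2096
lambda_3 * g_3 = 6.91 * 2.7 = 18.657
Total violation = 0.1288 + 3.2096 + 18.657 = 21.9954


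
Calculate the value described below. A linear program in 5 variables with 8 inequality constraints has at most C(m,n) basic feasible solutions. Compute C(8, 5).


Each vertex corresponds to some choice of n active constraints out of m, so the number of vertices is at most C(m, n) = m! / (n!(m-n)!).
m = 8, n = 5
Numerator: 8 * 7 * 6 * 5 * 4
Denominator: 5! = 120
C(8, 5) = 56


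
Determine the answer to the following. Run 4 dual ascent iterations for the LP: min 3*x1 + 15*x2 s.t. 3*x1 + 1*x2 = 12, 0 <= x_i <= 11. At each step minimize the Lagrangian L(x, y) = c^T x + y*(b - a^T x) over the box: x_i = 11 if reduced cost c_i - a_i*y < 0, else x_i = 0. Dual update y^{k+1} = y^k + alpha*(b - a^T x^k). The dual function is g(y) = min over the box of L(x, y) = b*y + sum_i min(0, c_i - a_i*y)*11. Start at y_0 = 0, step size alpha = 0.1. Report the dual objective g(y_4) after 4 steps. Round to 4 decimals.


Dual ascent for LP: min 3*x1 + 15*x2, 3*x1 + 1*x2 = 12, 0 <= x_i <= 11
Step 1: y^k = 0.0, reduced costs: (3.0, 15.0)
  x^k = (0.0, 0.0), subgradient = b - a^T x = 12.0
  y^{k+1} = 0.0 + 0.1*12.0 = 1.2
Step 2: y^k = 1.2, reduced costs: (-0.6, 13.8)
  x^k = (11.0, 0.0), subgradient = b - a^T x = -21.0
  y^{k+1} = 1.2 + 0.1*-21.0 = -0.9
Step 3: y^k = -0.9, reduced costs: (5.7, 15.9)
  x^k = (0.0, 0.0), subgradient = b - a^T x = 12.0
  y^{k+1} = -0.9 + 0.1*12.0 = 0.3
Step 4: y^k = 0.3, reduced costs: (2.1, 14.7)
  x^k = (0.0, 0.0), subgradient = b - a^T x = 12.0
  y^{k+1} = 0.3 + 0.1*12.0 = 1.5
Dual objective at y_4 = 1.5: reduced costs (-1.5, 13.5), box minimizer x = (11.0, 0.0)
g(y_4) = b*y + (c1 - a1*y)*x1 + (c2 - a2*y)*x2 = 12*1.5 + (-1.5)*11.0 + 13.5*0.0 = 18.0 - 16.5 + 0.0 = 1.5


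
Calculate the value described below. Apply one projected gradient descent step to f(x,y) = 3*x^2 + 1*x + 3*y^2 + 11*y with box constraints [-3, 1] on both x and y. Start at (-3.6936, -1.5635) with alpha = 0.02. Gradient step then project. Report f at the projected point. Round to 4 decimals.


Step 1: Compute gradient at (-3.6936, -1.5635).
grad_x = 2*3*-3.6936 + 1 = -21.1616
grad_y = 2*3*-1.5635 + 11 = 1.619
Step 2: Gradient step.
x_raw = -3.6936 - 0.02*-21.1616 = -3.2704
y_raw = -1.5635 - 0.02*1.619 = -1.5959
Step 3: Project onto [-3, 1].
x_proj = clip(-3.2704) = -3.0
y_proj = clip(-1.5959) = -1.5959
Step 4: Evaluate f.
f(-3.0, -1.5959) = 14.0858


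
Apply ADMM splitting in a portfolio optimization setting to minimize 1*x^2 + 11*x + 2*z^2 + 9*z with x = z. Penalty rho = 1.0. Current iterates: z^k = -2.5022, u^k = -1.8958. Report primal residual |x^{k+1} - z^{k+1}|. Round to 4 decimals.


ADMM iteration with rho = 1.0, z^k = -2.5022, u^k = -1.8958
Step 1: x-update.
Minimize 1*x^2 + 11*x + (1.0/2)*(x + 2.5022 - 1.8958)^2
FOC: (2*1 + 1.0)*x = -11 + 1.0*(-2.5022 + 1.8958)
x^{k+1} = -3.8688
Step 2: z-update.
Minimize 2*z^2 + 9*z + (1.0/2)*(-3.8688 - z - 1.8958)^2
FOC: (2*2 + 1.0)*z = -9 + 1.0*(-3.8688 - 1.8958)
z^{k+1} = -2.9529
Step 3: u-update.
u^{k+1} = -1.8958 - 3.8688 + 2.9529 = -2.8117
Step 4: Primal residual = |-3.8688 + 2.9529| = 0.9159


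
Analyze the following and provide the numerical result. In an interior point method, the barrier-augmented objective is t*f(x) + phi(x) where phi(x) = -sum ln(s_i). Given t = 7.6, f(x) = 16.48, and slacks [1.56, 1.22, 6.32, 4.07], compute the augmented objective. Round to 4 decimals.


Step 1: Compute log-barrier.
ln values: [0.4447, 0.1989, 1.8437, 1.4036]
phi = -(0.4447 + 0.1989 + 1.8437 + 1.4036) = -3.8909
Step 2: Compute augmented objective.
t*f(x) = 7.6*16.48 = 125.248
Total = 125.248 - 3.8909 = 121.3571


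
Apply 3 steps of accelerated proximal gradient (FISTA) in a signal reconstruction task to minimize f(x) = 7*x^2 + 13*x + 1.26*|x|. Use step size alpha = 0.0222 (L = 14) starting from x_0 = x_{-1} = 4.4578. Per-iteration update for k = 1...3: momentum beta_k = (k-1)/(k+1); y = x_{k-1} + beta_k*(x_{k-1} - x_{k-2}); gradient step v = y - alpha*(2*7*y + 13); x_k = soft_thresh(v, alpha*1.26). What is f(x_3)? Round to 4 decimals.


FISTA on f(x) = 7*x^2 + 13*x + 1.26*|x|
L = 14, alpha = 0.0222
Iteration 1: beta = 0.0, y = 4.4578 + 0.0*(4.4578 - 4.4578) = 4.4578
  grad(y) = 75.4092, v = y - alpha*grad = 2.7837
  prox(v) = soft_thresh(2.7837, 0.028) = 2.7557
Iteration 2: beta = 0.3333, y = 2.7557 + 0.3333*(2.7557 - 4.4578) = 2.1884
  grad(y) = 43.6375, v = y - alpha*grad = 1.2196
  prox(v) = soft_thresh(1.2196, 0.028) = 1.1917
Iteration 3: beta = 0.5, y = 1.1917 + 0.5*(1.1917 - 2.7557) = 0.4096
  grad(y) = 18.7348, v = y - alpha*grad = -0.0063
  prox(v) = soft_thresh(-0.0063, 0.028) = 0.0
f(x_3) = 7*0.0^2 + 13*0.0 + 1.26*|0.0| = 0.0


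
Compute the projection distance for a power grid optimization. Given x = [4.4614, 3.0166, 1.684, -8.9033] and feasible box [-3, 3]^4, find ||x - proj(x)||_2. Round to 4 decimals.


Project each component onto [-3, 3].
clip(4.4614) = 3.0, clip(3.0166) = 3.0, clip(1.684) = 1.684, clip(-8.9033) = -3.0
Projection = [3.0, 3.0, 1.684, -3.0]
Squared diffs: [2.1357, 0.0003, 0.0, 34.849]
Distance = sqrt(36.985) = 6.0815


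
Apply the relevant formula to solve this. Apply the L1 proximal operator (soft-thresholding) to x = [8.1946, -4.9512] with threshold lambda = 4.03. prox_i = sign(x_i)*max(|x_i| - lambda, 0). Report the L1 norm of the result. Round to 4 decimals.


Soft-thresholding with lambda = 4.03:
prox(8.1946) = sign(8.1946)*max(|8.1946| - 4.03, 0) = 4.1646
prox(-4.9512) = sign(-4.9512)*max(|-4.9512| - 4.03, 0) = -0.9212
prox(x) = [4.1646, -0.9212]
||prox(x)||_1 = 4.1646 + 0.9212 = 5.0858


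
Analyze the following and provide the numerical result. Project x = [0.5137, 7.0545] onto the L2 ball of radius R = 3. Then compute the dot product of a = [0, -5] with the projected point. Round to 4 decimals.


Step 1: Compute ||x|| (intermediates to 6 decimals).
||x|| = sqrt(0.5137^2 + 7.0545^2) = 7.073179
Step 2: Project.
Since ||x|| > R, scale = R/||x|| = 3/7.073179 = 0.424137, proj(x) = scale * x
proj(x) = [0.217879, 2.992074]
Step 3: Dot product.
a^T * proj(x) = 0*0.217879 - 5*2.992074 = -14.9604


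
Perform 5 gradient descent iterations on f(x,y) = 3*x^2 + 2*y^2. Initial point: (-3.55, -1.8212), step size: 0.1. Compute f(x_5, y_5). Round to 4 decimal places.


Gradient descent on f(x,y) = 3*x^2 + 2*y^2.
Starting point: (-3.55, -1.8212), alpha = 0.1
Step 1: grad_x = 2*3*-3.55 = -21.3, grad_y = 2*2*-1.8212 = -7.2848
  x_1 = -3.55 - 0.1*-21.3 = -1.42
  y_1 = -1.8212 - 0.1*-7.2848 = -1.0927
Step 2: grad_x = 2*3*-1.42 = -8.52, grad_y = 2*2*-1.0927 = -4.3709
  x_2 = -1.42 - 0.1*-8.52 = -0.568
  y_2 = -1.0927 - 0.1*-4.3709 = -0.6556
Step 3: grad_x = 2*3*-0.568 = -3.408, grad_y = 2*2*-0.6556 = -2.6225
  x_3 = -0.568 - 0.1*-3.408 = -0.2272
  y_3 = -0.6556 - 0.1*-2.6225 = -0.3934
Step 4: grad_x = 2*3*-0.2272 = -1.3632, grad_y = 2*2*-0.3934 = -1.5735
  x_4 = -0.2272 - 0.1*-1.3632 = -0.0909
  y_4 = -0.3934 - 0.1*-1.5735 = -0.236
Step 5: grad_x = 2*3*-0.0909 = -0.5453, grad_y = 2*2*-0.236 = -0.9441
  x_5 = -0.0909 - 0.1*-0.5453 = -0.0364
  y_5 = -0.236 - 0.1*-0.9441 = -0.1416
f(-0.0364, -0.1416) = 3*(-0.0364)^2 + 2*(-0.1416)^2 = 0.0441


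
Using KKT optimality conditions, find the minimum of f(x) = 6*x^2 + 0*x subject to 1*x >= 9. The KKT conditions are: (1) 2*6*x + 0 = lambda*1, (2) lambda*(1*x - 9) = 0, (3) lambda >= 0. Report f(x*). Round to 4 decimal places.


Step 1: Try lambda = 0 (constraint inactive).
x_unc = 0/(2*6) = 0.0
Check: 1*0.0 = 0.0 < 9 -- violated!
Step 2: Constraint must be active: 1*x = 9
x* = 9/1 = 9.0
lambda = (2*6*9.0 + 0)/1 = 108.0
Step 3: Compute optimal value.
f(x*) = 6*9.0^2 + 0*9.0 = 486.0


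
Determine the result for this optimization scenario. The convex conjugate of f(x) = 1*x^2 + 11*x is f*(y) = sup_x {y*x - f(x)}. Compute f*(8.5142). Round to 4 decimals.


f*(y) = sup_x {y*x - a*x^2 - b*x} = sup_x {(y-b)*x - a*x^2}
FOC: (y - b) - 2a*x = 0 => x* = (y - b)/(2a)
x* = (8.5142 - 11)/(2*1) = -1.2429
f*(8.5142) = (y-b)^2/(4a) = (8.5142 - 11)^2/(4*1)
= 6.1792/4 = 1.5448


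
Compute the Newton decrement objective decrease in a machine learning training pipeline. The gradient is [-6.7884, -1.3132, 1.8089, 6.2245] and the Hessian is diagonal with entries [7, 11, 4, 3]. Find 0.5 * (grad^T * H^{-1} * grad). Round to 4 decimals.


Step 1: H is diagonal, so H^(-1) * g = [-0.9698, -0.1194, 0.4522, 2.0748].
Step 2: g^T H^(-1) g = sum_i g_i^2 / H_ii
  = (-6.7884)^2/7 + (-1.3132)^2/11 + (1.8089)^2/4 + (6.2245)^2/3
  = 6.5832 + 0.1568 + 0.818 + 12.9148 = 20.4728
Step 3: Objective decrease = 0.5 * g^T H^(-1) g = 10.2364


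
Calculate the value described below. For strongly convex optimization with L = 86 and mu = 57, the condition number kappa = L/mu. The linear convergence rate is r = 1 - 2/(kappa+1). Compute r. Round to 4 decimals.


Step 1: Compute the condition number.
kappa = L/mu = 86/57 = 1.5088
Step 2: Compute the convergence rate.
r = 1 - 2/(kappa + 1) = 1 - 2*mu/(L + mu) = (L - mu)/(L + mu) = 29/143 = 0.2028


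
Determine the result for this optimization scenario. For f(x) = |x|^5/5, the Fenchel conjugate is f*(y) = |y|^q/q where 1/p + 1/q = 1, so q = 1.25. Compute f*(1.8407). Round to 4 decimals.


The conjugate exponent q satisfies 1/p + 1/q = 1.
p = 5, so q = 5/(5 - 1) = 1.25
|y|^q = 1.8407^1.25 = 2.144
f*(1.8407) = 2.144 / 1.25 = 1.7152


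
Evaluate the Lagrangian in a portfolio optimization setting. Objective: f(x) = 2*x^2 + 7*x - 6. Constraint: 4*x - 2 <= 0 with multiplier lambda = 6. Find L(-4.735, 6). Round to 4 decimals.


Step 1: Evaluate f(x).
f(-4.735) = 2*(-4.735)^2 + 7*(-4.735) - 6 = 5.6955
Step 2: Evaluate g(x).
g(-4.735) = 4*-4.735 - 2 = -20.94
Step 3: Compute Lagrangian.
L = 5.6955 + 6*-20.94 = -119.9446


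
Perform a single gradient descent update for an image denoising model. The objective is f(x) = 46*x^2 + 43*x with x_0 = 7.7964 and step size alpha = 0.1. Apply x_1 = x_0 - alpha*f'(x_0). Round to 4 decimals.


We compute the gradient at x_0 and apply the update.
f'(x) = 92*x + 43
f'(7.7964) = 92*7.7964 + 43 = 760.2688
x_1 = 7.7964 - 0.1*760.2688 = -68.2305


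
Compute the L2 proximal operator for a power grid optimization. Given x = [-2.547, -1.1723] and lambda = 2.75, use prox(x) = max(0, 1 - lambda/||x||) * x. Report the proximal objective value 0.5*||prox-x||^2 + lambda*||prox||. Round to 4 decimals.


Step 1: Compute ||x||.
||x|| = 2.8038
Step 2: Compute scaling factor.
scale = max(0, 1 - 2.75/2.8038) = 0.0192
Step 3: prox(x) = [-0.0489, -0.0225]
||prox(x)|| = 0.0538
Step 4: Proximal objective.
0.5*||prox-x||^2 = 3.7813
lambda*||prox|| = 0.148
Total = 3.9293


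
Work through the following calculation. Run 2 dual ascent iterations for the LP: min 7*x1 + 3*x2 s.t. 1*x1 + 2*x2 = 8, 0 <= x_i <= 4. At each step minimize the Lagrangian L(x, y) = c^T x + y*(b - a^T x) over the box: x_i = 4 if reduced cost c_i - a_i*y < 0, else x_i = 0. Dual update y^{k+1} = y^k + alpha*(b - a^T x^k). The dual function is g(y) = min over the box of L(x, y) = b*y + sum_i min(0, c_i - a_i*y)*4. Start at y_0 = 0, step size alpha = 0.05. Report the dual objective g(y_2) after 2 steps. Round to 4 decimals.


Dual ascent for LP: min 7*x1 + 3*x2, 1*x1 + 2*x2 = 8, 0 <= x_i <= 4
Step 1: y^k = 0.0, reduced costs: (7.0, 3.0)
  x^k = (0.0, 0.0), subgradient = b - a^T x = 8.0
  y^{k+1} = 0.0 + 0.05*8.0 = 0.4
Step 2: y^k = 0.4, reduced costs: (6.6, 2.2)
  x^k = (0.0, 0.0), subgradient = b - a^T x = 8.0
  y^{k+1} = 0.4 + 0.05*8.0 = 0.8
Dual objective at y_2 = 0.8: reduced costs (6.2, 1.4), box minimizer x = (0.0, 0.0)
g(y_2) = b*y + (c1 - a1*y)*x1 + (c2 - a2*y)*x2 = 8*0.8 + 6.2*0.0 + 1.4*0.0 = 6.4 + 0.0 + 0.0 = 6.4


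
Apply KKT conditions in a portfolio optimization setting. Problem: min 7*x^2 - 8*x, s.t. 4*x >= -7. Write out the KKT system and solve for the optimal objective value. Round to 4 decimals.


Step 1: Try lambda = 0 (constraint inactive).
Stationarity: 2*7*x - 8 = 0
x* = 8/(2*7) = 4/7 = 0.5714 (rounded; the exact value 4/7 is used below)
Check constraint: 4*0.5714 = 2.2856 >= -7 -- satisfied.
Step 2: Compute optimal value.
f(x*) = 7*(4/7)^2 - 8*(4/7) = -2.2857


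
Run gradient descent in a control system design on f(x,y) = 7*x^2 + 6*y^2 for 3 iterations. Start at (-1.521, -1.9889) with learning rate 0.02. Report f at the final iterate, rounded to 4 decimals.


Gradient descent on f(x,y) = 7*x^2 + 6*y^2.
Starting point: (-1.521, -1.9889), alpha = 0.02
Step 1: grad_x = 2*7*-1.521 = -21.294, grad_y = 2*6*-1.9889 = -23.8668
  x_1 = -1.521 - 0.02*-21.294 = -1.0951
  y_1 = -1.9889 - 0.02*-23.8668 = -1.5116
Step 2: grad_x = 2*7*-1.0951 = -15.3317, grad_y = 2*6*-1.5116 = -18.1388
  x_2 = -1.0951 - 0.02*-15.3317 = -0.7885
  y_2 = -1.5116 - 0.02*-18.1388 = -1.1488
Step 3: grad_x = 2*7*-0.7885 = -11.0388, grad_y = 2*6*-1.1488 = -13.7855
  x_3 = -0.7885 - 0.02*-11.0388 = -0.5677
  y_3 = -1.1488 - 0.02*-13.7855 = -0.8731
f(-0.5677, -0.8731) = 7*(-0.5677)^2 + 6*(-0.8731)^2 = 6.8297


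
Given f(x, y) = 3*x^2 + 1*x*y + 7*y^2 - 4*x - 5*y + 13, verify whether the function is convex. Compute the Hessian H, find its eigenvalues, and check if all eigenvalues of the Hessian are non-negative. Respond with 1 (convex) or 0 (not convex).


The Hessian of f(x,y) = 3*x^2 + 1*x*y + 7*y^2 - 4*x - 5*y + 13 is:
H = [[6, 1], [1, 14]]
Trace = 6 + 14 = 20
Determinant = 6*14 - (1)^2 = 83
Discriminant = (20)^2 - 4*83 = 68.0
Eigenvalues: lambda_1 = 5.8769, lambda_2 = 14.1231
The function is convex.

1


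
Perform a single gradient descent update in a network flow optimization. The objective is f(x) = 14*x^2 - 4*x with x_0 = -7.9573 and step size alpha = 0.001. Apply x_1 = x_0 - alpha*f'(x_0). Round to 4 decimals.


We compute the gradient at x_0 and apply the update.
f'(x) = 28*x - 4
f'(-7.9573) = 28*-7.9573 - 4 = -226.8044
x_1 = -7.9573 - 0.001*-226.8044 = -7.7305


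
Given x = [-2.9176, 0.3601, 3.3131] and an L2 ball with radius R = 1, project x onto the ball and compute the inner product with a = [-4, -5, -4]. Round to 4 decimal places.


Step 1: Compute ||x|| (intermediates to 6 decimals).
||x|| = sqrt((-2.9176)^2 + 0.3601^2 + 3.3131^2) = 4.429299
Step 2: Project.
Since ||x|| > R, scale = R/||x|| = 1/4.429299 = 0.225769, proj(x) = scale * x
proj(x) = [-0.658704, 0.081299, 0.747995]
Step 3: Dot product.
a^T * proj(x) = -4*(-0.658704) - 5*0.081299 - 4*0.747995 = -0.7637


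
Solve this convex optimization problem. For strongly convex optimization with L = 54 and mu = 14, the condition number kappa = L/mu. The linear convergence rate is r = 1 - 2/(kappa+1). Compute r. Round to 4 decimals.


Step 1: Compute the condition number.
kappa = L/mu = 54/14 = 3.8571
Step 2: Compute the convergence rate.
r = 1 - 2/(kappa + 1) = 1 - 2*mu/(L + mu) = (L - mu)/(L + mu) = 40/68 = 0.5882


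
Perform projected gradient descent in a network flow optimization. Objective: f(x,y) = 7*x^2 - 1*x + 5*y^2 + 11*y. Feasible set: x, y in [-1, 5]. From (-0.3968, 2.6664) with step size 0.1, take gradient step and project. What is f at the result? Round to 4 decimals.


Step 1: Compute gradient at (-0.3968, 2.6664).
grad_x = 2*7*-0.3968 - 1 = -6.5552
grad_y = 2*5*2.6664 + 11 = 37.664
Step 2: Gradient step.
x_raw = -0.3968 - 0.1*-6.5552 = 0.2587
y_raw = 2.6664 - 0.1*37.664 = -1.1
Step 3: Project onto [-1, 5].
x_proj = clip(0.2587) = 0.2587
y_proj = clip(-1.1) = -1.0
Step 4: Evaluate f.
f(0.2587, -1.0) = -5.7902


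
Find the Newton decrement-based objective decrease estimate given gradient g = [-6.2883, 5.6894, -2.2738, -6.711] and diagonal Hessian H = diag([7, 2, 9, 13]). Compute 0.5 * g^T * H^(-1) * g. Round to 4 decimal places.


Step 1: H is diagonal, so H^(-1) * g = [-0.8983, 2.8447, -0.2526, -0.5162].
Step 2: g^T H^(-1) g = sum_i g_i^2 / H_ii
  = (-6.2883)^2/7 + (5.6894)^2/2 + (-2.2738)^2/9 + (-6.711)^2/13
  = 5.649 + 16.1846 + 0.5745 + 3.4644 = 25.8725
Step 3: Objective decrease = 0.5 * g^T H^(-1) g = 12.9362


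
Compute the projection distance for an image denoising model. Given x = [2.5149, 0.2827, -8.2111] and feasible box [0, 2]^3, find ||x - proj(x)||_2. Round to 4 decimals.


Project each component onto [0, 2].
clip(2.5149) = 2.0, clip(0.2827) = 0.2827, clip(-8.2111) = 0.0
Projection = [2.0, 0.2827, 0.0]
Squared diffs: [0.2651, 0.0, 67.4222]
Distance = sqrt(67.6873) = 8.2272


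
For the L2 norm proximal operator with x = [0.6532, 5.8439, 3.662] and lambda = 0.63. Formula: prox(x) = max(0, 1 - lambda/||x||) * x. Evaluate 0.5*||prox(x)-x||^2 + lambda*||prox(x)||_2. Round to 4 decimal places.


Step 1: Compute ||x||.
||x|| = 6.9273
Step 2: Compute scaling factor.
scale = max(0, 1 - 0.63/6.9273) = 0.9091
Step 3: prox(x) = [0.5938, 5.3124, 3.329]
||prox(x)|| = 6.2973
Step 4: Proximal objective.
0.5*||prox-x||^2 = 0.1985
lambda*||prox|| = 3.9673
Total = 4.1658


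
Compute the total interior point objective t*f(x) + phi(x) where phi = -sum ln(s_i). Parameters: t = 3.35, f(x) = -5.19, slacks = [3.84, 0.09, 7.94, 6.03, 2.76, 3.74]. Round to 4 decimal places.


Step 1: Compute log-barrier.
ln values: [1.3455, -2.4079, 2.0719, 1.7967, 1.0152, 1.3191]
phi = -(1.3455 - 2.4079 + 2.0719 + 1.7967 + 1.0152 + 1.3191) = -5.1405
Step 2: Compute augmented objective.
t*f(x) = 3.35*-5.19 = -17.3865
Total = -17.3865 - 5.1405 = -22.527


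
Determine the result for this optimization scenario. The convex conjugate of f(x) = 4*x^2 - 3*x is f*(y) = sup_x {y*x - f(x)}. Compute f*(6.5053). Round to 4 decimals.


f*(y) = sup_x {y*x - a*x^2 - b*x} = sup_x {(y-b)*x - a*x^2}
FOC: (y - b) - 2a*x = 0 => x* = (y - b)/(2a)
x* = (6.5053 + 3)/(2*4) = 1.1882
f*(6.5053) = (y-b)^2/(4a) = (6.5053 + 3)^2/(4*4)
= 90.3507/16 = 5.6469


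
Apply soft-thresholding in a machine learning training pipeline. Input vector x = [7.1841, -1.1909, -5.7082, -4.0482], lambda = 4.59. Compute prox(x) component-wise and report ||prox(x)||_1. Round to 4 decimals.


Soft-thresholding with lambda = 4.59:
prox(7.1841) = sign(7.1841)*max(|7.1841| - 4.59, 0) = 2.5941
prox(-1.1909) = sign(-1.1909)*max(|-1.1909| - 4.59, 0) = 0.0
prox(-5.7082) = sign(-5.7082)*max(|-5.7082| - 4.59, 0) = -1.1182
prox(-4.0482) = sign(-4.0482)*max(|-4.0482| - 4.59, 0) = 0.0
prox(x) = [2.5941, 0.0, -1.1182, 0.0]
||prox(x)||_1 = 2.5941 + 0.0 + 1.1182 + 0.0 = 3.7123


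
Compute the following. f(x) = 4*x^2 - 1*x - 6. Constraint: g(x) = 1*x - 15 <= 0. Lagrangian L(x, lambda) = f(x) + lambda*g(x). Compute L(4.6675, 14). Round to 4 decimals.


Step 1: Evaluate f(x).
f(4.6675) = 4*4.6675^2 - 1*4.6675 - 6 = 76.4747
Step 2: Evaluate g(x).
g(4.6675) = 1*4.6675 - 15 = -10.3325
Step 3: Compute Lagrangian.
L = 76.4747 + 14*-10.3325 = -68.1803


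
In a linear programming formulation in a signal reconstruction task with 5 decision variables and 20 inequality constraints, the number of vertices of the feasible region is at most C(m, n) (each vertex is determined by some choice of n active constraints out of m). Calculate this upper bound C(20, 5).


Each vertex corresponds to some choice of n active constraints out of m, so the number of vertices is at most C(m, n) = m! / (n!(m-n)!).
m = 20, n = 5
Numerator: 20 * 19 * 18 * 17 * 16
Denominator: 5! = 120
C(20, 5) = 15504


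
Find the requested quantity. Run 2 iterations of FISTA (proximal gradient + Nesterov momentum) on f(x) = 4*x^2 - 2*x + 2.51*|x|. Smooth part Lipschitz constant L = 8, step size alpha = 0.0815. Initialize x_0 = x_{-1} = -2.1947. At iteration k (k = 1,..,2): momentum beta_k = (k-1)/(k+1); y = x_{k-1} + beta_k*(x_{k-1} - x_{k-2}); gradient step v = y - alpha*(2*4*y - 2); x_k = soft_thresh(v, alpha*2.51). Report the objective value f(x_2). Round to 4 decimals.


FISTA on f(x) = 4*x^2 - 2*x + 2.51*|x|
L = 8, alpha = 0.0815
Iteration 1: beta = 0.0, y = -2.1947 + 0.0*(-2.1947 + 2.1947) = -2.1947
  grad(y) = -19.5576, v = y - alpha*grad = -0.6008
  prox(v) = soft_thresh(-0.6008, 0.2046) = -0.3962
Iteration 2: beta = 0.3333, y = -0.3962 + 0.3333*(-0.3962 + 2.1947) = 0.2033
  grad(y) = -0.3735, v = y - alpha*grad = 0.2338
  prox(v) = soft_thresh(0.2338, 0.2046) = 0.0292
f(x_2) = 4*0.0292^2 - 2*0.0292 + 2.51*|0.0292| = 0.0183


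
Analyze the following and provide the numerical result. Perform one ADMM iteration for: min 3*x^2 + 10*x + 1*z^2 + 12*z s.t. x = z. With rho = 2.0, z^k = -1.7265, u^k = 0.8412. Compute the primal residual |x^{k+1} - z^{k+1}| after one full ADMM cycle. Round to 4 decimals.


ADMM iteration with rho = 2.0, z^k = -1.7265, u^k = 0.8412
Step 1: x-update.
Minimize 3*x^2 + 10*x + (2.0/2)*(x + 1.7265 + 0.8412)^2
FOC: (2*3 + 2.0)*x = -10 + 2.0*(-1.7265 - 0.8412)
x^{k+1} = -1.8919
Step 2: z-update.
Minimize 1*z^2 + 12*z + (2.0/2)*(-1.8919 - z + 0.8412)^2
FOC: (2*1 + 2.0)*z = -12 + 2.0*(-1.8919 + 0.8412)
z^{k+1} = -3.5254
Step 3: u-update.
u^{k+1} = 0.8412 - 1.8919 + 3.5254 = 2.4746
Step 4: Primal residual = |-1.8919 + 3.5254| = 1.6334


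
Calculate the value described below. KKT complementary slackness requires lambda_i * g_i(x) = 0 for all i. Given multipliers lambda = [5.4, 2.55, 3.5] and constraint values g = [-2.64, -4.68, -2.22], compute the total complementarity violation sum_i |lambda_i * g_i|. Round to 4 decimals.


KKT complementary slackness check:
lambda_1 * g_1 = 5.4 * -2.64 = -14.256
lambda_2 * g_2 = 2.55 * -4.68 = -11.934
lambda_3 * g_3 = 3.5 * -2.22 = -7.77
Total violation = 14.256 + 11.934 + 7.77 = 33.96


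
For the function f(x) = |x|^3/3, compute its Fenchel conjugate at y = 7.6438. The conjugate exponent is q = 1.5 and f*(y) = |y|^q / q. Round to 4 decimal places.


The conjugate exponent q satisfies 1/p + 1/q = 1.
p = 3, so q = 3/(3 - 1) = 1.5
|y|^q = 7.6438^1.5 = 21.1331
f*(7.6438) = 21.1331 / 1.5 = 14.0888


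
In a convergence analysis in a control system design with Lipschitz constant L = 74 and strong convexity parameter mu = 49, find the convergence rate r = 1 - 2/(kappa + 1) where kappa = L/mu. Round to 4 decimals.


Step 1: Compute the condition number.
kappa = L/mu = 74/49 = 1.5102
Step 2: Compute the convergence rate.
r = 1 - 2/(kappa + 1) = 1 - 2*mu/(L + mu) = (L - mu)/(L + mu) = 25/123 = 0.2033


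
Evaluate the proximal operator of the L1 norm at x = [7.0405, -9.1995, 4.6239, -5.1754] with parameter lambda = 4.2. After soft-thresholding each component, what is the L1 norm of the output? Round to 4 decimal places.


Soft-thresholding with lambda = 4.2:
prox(7.0405) = sign(7.0405)*max(|7.0405| - 4.2, 0) = 2.8405
prox(-9.1995) = sign(-9.1995)*max(|-9.1995| - 4.2, 0) = -4.9995
prox(4.6239) = sign(4.6239)*max(|4.6239| - 4.2, 0) = 0.4239
prox(-5.1754) = sign(-5.1754)*max(|-5.1754| - 4.2, 0) = -0.9754
prox(x) = [2.8405, -4.9995, 0.4239, -0.9754]
||prox(x)||_1 = 2.8405 + 4.9995 + 0.4239 + 0.9754 = 9.2393


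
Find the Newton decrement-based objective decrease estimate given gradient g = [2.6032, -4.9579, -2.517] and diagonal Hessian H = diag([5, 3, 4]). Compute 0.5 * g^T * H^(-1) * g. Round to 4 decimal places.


Step 1: H is diagonal, so H^(-1) * g = [0.5206, -1.6526, -0.6293].
Step 2: g^T H^(-1) g = sum_i g_i^2 / H_ii
  = (2.6032)^2/5 + (-4.9579)^2/3 + (-2.517)^2/4
  = 1.3553 + 8.1936 + 1.5838 = 11.1327
Step 3: Objective decrease = 0.5 * g^T H^(-1) g = 5.5664


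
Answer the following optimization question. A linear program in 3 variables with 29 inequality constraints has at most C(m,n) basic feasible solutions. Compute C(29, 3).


Each vertex corresponds to some choice of n active constraints out of m, so the number of vertices is at most C(m, n) = m! / (n!(m-n)!).
m = 29, n = 3
Numerator: 29 * 28 * 27
Denominator: 3! = 6
C(29, 3) = 3654


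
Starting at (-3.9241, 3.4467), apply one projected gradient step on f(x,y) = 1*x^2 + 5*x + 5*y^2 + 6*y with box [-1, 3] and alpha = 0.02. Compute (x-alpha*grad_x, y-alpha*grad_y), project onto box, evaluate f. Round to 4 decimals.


Step 1: Compute gradient at (-3.9241, 3.4467).
grad_x = 2*1*-3.9241 + 5 = -2.8482
grad_y = 2*5*3.4467 + 6 = 40.467
Step 2: Gradient step.
x_raw = -3.9241 - 0.02*-2.8482 = -3.8671
y_raw = 3.4467 - 0.02*40.467 = 2.6374
Step 3: Project onto [-1, 3].
x_proj = clip(-3.8671) = -1.0
y_proj = clip(2.6374) = 2.6374
Step 4: Evaluate f.
f(-1.0, 2.6374) = 46.6025


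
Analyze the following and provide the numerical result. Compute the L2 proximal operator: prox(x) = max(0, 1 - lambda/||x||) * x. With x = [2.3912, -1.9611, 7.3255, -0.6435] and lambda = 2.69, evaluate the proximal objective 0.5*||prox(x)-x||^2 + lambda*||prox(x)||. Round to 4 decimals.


Step 1: Compute ||x||.
||x|| = 7.9775
Step 2: Compute scaling factor.
scale = max(0, 1 - 2.69/7.9775) = 0.6628
Step 3: prox(x) = [1.5849, -1.2998, 4.8554, -0.4265]
||prox(x)|| = 5.2875
Step 4: Proximal objective.
0.5*||prox-x||^2 = 3.6181
lambda*||prox|| = 14.2234
Total = 17.8415


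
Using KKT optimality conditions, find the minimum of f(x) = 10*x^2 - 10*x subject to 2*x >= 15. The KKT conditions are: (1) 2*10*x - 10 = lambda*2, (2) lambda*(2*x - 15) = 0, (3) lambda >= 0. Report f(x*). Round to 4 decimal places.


Step 1: Try lambda = 0 (constraint inactive).
x_unc = 10/(2*10) = 0.5
Check: 2*0.5 = 1.0 < 15 -- violated!
Step 2: Constraint must be active: 2*x = 15
x* = 15/2 = 7.5
lambda = (2*10*7.5 - 10)/2 = 70.0
Step 3: Compute optimal value.
f(x*) = 10*7.5^2 - 10*7.5 = 487.5


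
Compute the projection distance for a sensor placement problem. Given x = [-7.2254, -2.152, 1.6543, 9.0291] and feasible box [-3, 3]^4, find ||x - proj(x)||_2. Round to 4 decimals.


Project each component onto [-3, 3].
clip(-7.2254) = -3.0, clip(-2.152) = -2.152, clip(1.6543) = 1.6543, clip(9.0291) = 3.0
Projection = [-3.0, -2.152, 1.6543, 3.0]
Squared diffs: [17.854, 0.0, 0.0, 36.35]
Distance = sqrt(54.204) = 7.3623


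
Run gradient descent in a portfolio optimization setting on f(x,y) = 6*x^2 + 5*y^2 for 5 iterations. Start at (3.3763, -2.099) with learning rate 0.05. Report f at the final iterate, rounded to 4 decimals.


Gradient descent on f(x,y) = 6*x^2 + 5*y^2.
Starting point: (3.3763, -2.099), alpha = 0.05
Step 1: grad_x = 2*6*3.3763 = 40.5156, grad_y = 2*5*-2.099 = -20.99
  x_1 = 3.3763 - 0.05*40.5156 = 1.3505
  y_1 = -2.099 - 0.05*-20.99 = -1.0495
Step 2: grad_x = 2*6*1.3505 = 16.2062, grad_y = 2*5*-1.0495 = -10.495
  x_2 = 1.3505 - 0.05*16.2062 = 0.5402
  y_2 = -1.0495 - 0.05*-10.495 = -0.5248
Step 3: grad_x = 2*6*0.5402 = 6.4825, grad_y = 2*5*-0.5248 = -5.2475
  x_3 = 0.5402 - 0.05*6.4825 = 0.2161
  y_3 = -0.5248 - 0.05*-5.2475 = -0.2624
Step 4: grad_x = 2*6*0.2161 = 2.593, grad_y = 2*5*-0.2624 = -2.6238
  x_4 = 0.2161 - 0.05*2.593 = 0.0864
  y_4 = -0.2624 - 0.05*-2.6238 = -0.1312
Step 5: grad_x = 2*6*0.0864 = 1.0372, grad_y = 2*5*-0.1312 = -1.3119
  x_5 = 0.0864 - 0.05*1.0372 = 0.0346
  y_5 = -0.1312 - 0.05*-1.3119 = -0.0656
f(0.0346, -0.0656) = 6*0.0346^2 + 5*(-0.0656)^2 = 0.0287


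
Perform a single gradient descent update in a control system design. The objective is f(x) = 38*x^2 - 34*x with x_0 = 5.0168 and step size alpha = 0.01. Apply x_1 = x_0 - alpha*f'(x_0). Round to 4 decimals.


We compute the gradient at x_0 and apply the update.
f'(x) = 76*x - 34
f'(5.0168) = 76*5.0168 - 34 = 347.2768
x_1 = 5.0168 - 0.01*347.2768 = 1.544


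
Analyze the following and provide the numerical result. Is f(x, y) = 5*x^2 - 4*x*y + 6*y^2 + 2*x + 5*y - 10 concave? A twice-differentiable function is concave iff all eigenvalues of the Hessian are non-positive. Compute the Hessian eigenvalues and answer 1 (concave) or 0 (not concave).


The Hessian of f(x,y) = 5*x^2 - 4*x*y + 6*y^2 + 2*x + 5*y - 10 is:
H = [[10, -4], [-4, 12]]
Trace = 10 + 12 = 22
Determinant = 10*12 - (-4)^2 = 104
Discriminant = (22)^2 - 4*104 = 68.0
Eigenvalues: lambda_1 = 6.8769, lambda_2 = 15.1231
The function is not concave.

0


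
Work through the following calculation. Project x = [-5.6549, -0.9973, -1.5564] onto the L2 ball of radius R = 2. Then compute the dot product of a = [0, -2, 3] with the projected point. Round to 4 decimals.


Step 1: Compute ||x|| (intermediates to 6 decimals).
||x|| = sqrt((-5.6549)^2 + (-0.9973)^2 + (-1.5564)^2) = 5.94936
Step 2: Project.
Since ||x|| > R, scale = R/||x|| = 2/5.94936 = 0.336171, proj(x) = scale * x
proj(x) = [-1.901013, -0.335263, -0.523217]
Step 3: Dot product.
a^T * proj(x) = 0*(-1.901013) - 2*(-0.335263) + 3*(-0.523217) = -0.8991


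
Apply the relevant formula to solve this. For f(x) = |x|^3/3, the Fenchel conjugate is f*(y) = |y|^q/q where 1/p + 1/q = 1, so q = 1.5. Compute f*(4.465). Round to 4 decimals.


The conjugate exponent q satisfies 1/p + 1/q = 1.
p = 3, so q = 3/(3 - 1) = 1.5
|y|^q = 4.465^1.5 = 9.4348
f*(4.465) = 9.4348 / 1.5 = 6.2899


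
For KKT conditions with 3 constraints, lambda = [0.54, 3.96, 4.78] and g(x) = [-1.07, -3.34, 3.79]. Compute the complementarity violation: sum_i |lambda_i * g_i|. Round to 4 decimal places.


KKT complementary slackness check:
lambda_1 * g_1 = 0.54 * -1.07 = -0.5778
lambda_2 * g_2 = 3.96 * -3.34 = -13.2264
lambda_3 * g_3 = 4.78 * 3.79 = 18.1162
Total violation = 0.5778 + 13.2264 + 18.1162 = 31.9204


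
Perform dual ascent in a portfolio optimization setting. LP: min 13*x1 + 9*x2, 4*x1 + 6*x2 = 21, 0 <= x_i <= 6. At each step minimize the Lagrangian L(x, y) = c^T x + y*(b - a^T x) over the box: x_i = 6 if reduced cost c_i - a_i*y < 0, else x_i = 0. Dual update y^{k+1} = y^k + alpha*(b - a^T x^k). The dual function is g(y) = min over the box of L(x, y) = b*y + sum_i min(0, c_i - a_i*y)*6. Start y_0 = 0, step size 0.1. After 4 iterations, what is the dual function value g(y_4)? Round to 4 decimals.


Dual ascent for LP: min 13*x1 + 9*x2, 4*x1 + 6*x2 = 21, 0 <= x_i <= 6
Step 1: y^k = 0.0, reduced costs: (13.0, 9.0)
  x^k = (0.0, 0.0), subgradient = b - a^T x = 21.0
  y^{k+1} = 0.0 + 0.1*21.0 = 2.1
Step 2: y^k = 2.1, reduced costs: (4.6, -3.6)
  x^k = (0.0, 6.0), subgradient = b - a^T x = -15.0
  y^{k+1} = 2.1 + 0.1*-15.0 = 0.6
Step 3: y^k = 0.6, reduced costs: (10.6, 5.4)
  x^k = (0.0, 0.0), subgradient = b - a^T x = 21.0
  y^{k+1} = 0.6 + 0.1*21.0 = 2.7
Step 4: y^k = 2.7, reduced costs: (2.2, -7.2)
  x^k = (0.0, 6.0), subgradient = b - a^T x = -15.0
  y^{k+1} = 2.7 + 0.1*-15.0 = 1.2
Dual objective at y_4 = 1.2: reduced costs (8.2, 1.8), box minimizer x = (0.0, 0.0)
g(y_4) = b*y + (c1 - a1*y)*x1 + (c2 - a2*y)*x2 = 21*1.2 + 8.2*0.0 + 1.8*0.0 = 25.2 + 0.0 + 0.0 = 25.2


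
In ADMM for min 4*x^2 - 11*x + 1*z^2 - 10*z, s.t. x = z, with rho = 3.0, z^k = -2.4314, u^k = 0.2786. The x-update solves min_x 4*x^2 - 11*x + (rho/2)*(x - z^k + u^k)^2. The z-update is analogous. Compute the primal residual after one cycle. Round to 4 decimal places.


ADMM iteration with rho = 3.0, z^k = -2.4314, u^k = 0.2786
Step 1: x-update.
Minimize 4*x^2 - 11*x + (3.0/2)*(x + 2.4314 + 0.2786)^2
FOC: (2*4 + 3.0)*x = 11 + 3.0*(-2.4314 - 0.2786)
x^{k+1} = 0.2609
Step 2: z-update.
Minimize 1*z^2 - 10*z + (3.0/2)*(0.2609 - z + 0.2786)^2
FOC: (2*1 + 3.0)*z = 10 + 3.0*(0.2609 + 0.2786)
z^{k+1} = 2.3237
Step 3: u-update.
u^{k+1} = 0.2786 + 0.2609 - 2.3237 = -1.7842
Step 4: Primal residual = |0.2609 - 2.3237| = 2.0628


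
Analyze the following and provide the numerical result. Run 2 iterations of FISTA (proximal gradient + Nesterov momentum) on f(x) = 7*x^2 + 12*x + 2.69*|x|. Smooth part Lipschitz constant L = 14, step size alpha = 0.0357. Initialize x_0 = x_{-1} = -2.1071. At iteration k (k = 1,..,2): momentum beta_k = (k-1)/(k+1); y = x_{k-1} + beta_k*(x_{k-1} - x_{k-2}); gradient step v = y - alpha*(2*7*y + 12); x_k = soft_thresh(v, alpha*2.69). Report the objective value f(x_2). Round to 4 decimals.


FISTA on f(x) = 7*x^2 + 12*x + 2.69*|x|
L = 14, alpha = 0.0357
Iteration 1: beta = 0.0, y = -2.1071 + 0.0*(-2.1071 + 2.1071) = -2.1071
  grad(y) = -17.4994, v = y - alpha*grad = -1.4824
  prox(v) = soft_thresh(-1.4824, 0.096) = -1.3863
Iteration 2: beta = 0.3333, y = -1.3863 + 0.3333*(-1.3863 + 2.1071) = -1.1461
  grad(y) = -4.0452, v = y - alpha*grad = -1.0017
  prox(v) = soft_thresh(-1.0017, 0.096) = -0.9056
f(x_2) = 7*(-0.9056)^2 + 12*(-0.9056) + 2.69*|-0.9056| = -2.6902


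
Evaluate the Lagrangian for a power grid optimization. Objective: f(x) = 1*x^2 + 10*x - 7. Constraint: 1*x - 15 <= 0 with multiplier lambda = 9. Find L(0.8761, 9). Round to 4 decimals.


Step 1: Evaluate f(x).
f(0.8761) = 1*0.8761^2 + 10*0.8761 - 7 = 2.5286
Step 2: Evaluate g(x).
g(0.8761) = 1*0.8761 - 15 = -14.1239
Step 3: Compute Lagrangian.
L = 2.5286 + 9*-14.1239 = -124.5865


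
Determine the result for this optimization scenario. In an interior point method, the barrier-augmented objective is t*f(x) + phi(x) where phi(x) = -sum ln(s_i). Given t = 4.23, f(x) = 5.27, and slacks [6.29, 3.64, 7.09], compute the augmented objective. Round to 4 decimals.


Step 1: Compute log-barrier.
ln values: [1.839, 1.292, 1.9587]
phi = -(1.839 + 1.292 + 1.9587) = -5.0896
Step 2: Compute augmented objective.
t*f(x) = 4.23*5.27 = 22.2921
Total = 22.2921 - 5.0896 = 17.2025


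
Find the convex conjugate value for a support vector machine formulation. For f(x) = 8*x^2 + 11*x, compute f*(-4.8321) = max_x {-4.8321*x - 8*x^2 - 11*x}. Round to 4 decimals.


f*(y) = sup_x {y*x - a*x^2 - b*x} = sup_x {(y-b)*x - a*x^2}
FOC: (y - b) - 2a*x = 0 => x* = (y - b)/(2a)
x* = (-4.8321 - 11)/(2*8) = -0.9895
f*(-4.8321) = (y-b)^2/(4a) = (-4.8321 - 11)^2/(4*8)
= 250.6554/32 = 7.833


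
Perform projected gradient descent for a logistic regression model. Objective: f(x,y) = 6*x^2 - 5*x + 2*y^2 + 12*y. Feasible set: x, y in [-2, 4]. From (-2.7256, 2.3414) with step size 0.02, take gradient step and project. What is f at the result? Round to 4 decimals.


Step 1: Compute gradient at (-2.7256, 2.3414).
grad_x = 2*6*-2.7256 - 5 = -37.7072
grad_y = 2*2*2.3414 + 12 = 21.3656
Step 2: Gradient step.
x_raw = -2.7256 - 0.02*-37.7072 = -1.9715
y_raw = 2.3414 - 0.02*21.3656 = 1.9141
Step 3: Project onto [-2, 4].
x_proj = clip(-1.9715) = -1.9715
y_proj = clip(1.9141) = 1.9141
Step 4: Evaluate f.
f(-1.9715, 1.9141) = 63.4736


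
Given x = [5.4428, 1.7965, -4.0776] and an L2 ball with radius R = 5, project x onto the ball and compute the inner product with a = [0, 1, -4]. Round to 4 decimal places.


Step 1: Compute ||x|| (intermediates to 6 decimals).
||x|| = sqrt(5.4428^2 + 1.7965^2 + (-4.0776)^2) = 7.034082
Step 2: Project.
Since ||x|| > R, scale = R/||x|| = 5/7.034082 = 0.710825, proj(x) = scale * x
proj(x) = [3.868878, 1.276997, -2.89846]
Step 3: Dot product.
a^T * proj(x) = 0*3.868878 + 1*1.276997 - 4*(-2.89846) = 12.8708


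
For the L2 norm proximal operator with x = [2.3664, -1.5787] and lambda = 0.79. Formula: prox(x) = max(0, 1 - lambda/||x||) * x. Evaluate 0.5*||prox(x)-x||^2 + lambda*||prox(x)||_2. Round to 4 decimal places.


Step 1: Compute ||x||.
||x|| = 2.8447
Step 2: Compute scaling factor.
scale = max(0, 1 - 0.79/2.8447) = 0.7223
Step 3: prox(x) = [1.7092, -1.1403]
||prox(x)|| = 2.0547
Step 4: Proximal objective.
0.5*||prox-x||^2 = 0.3121
lambda*||prox|| = 1.6232
Total = 1.9352


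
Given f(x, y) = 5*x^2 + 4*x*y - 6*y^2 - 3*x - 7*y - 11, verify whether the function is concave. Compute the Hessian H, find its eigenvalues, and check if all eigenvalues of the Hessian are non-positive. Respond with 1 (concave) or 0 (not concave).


The Hessian of f(x,y) = 5*x^2 + 4*x*y - 6*y^2 - 3*x - 7*y - 11 is:
H = [[10, 4], [4, -12]]
Trace = 10 - 12 = -2
Determinant = 10*-12 - (4)^2 = -136
Discriminant = (-2)^2 - 4*-136 = 548.0
Eigenvalues: lambda_1 = -12.7047, lambda_2 = 10.7047
The function is not concave.

0


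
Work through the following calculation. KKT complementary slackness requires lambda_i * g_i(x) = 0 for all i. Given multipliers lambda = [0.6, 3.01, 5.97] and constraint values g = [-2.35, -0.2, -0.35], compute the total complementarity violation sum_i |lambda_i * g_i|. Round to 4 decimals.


KKT complementary slackness check:
lambda_1 * g_1 = 0.6 * -2.35 = -1.41
lambda_2 * g_2 = 3.01 * -0.2 = -0.602
lambda_3 * g_3 = 5.97 * -0.35 = -2.0895
Total violation = 1.41 + 0.602 + 2.0895 = 4.1015


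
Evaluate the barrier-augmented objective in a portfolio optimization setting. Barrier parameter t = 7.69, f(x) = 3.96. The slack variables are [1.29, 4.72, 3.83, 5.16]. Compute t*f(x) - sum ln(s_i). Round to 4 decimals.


Step 1: Compute log-barrier.
ln values: [0.2546, 1.5518, 1.3429, 1.6409]
phi = -(0.2546 + 1.5518 + 1.3429 + 1.6409) = -4.7903
Step 2: Compute augmented objective.
t*f(x) = 7.69*3.96 = 30.4524
Total = 30.4524 - 4.7903 = 25.6621


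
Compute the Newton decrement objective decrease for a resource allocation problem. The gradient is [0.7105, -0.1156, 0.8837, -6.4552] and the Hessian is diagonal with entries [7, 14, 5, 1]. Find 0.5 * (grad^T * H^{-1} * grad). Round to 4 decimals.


Step 1: H is diagonal, so H^(-1) * g = [0.1015, -0.0083, 0.1767, -6.4552].
Step 2: g^T H^(-1) g = sum_i g_i^2 / H_ii
  = (0.7105)^2/7 + (-0.1156)^2/14 + (0.8837)^2/5 + (-6.4552)^2/1
  = 0.0721 + 0.001 + 0.1562 + 41.6696 = 41.8989
Step 3: Objective decrease = 0.5 * g^T H^(-1) g = 20.9494


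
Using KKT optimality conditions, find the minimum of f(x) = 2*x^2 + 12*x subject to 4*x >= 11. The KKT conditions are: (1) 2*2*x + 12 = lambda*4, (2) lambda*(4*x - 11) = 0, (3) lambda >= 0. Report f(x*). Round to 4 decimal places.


Step 1: Try lambda = 0 (constraint inactive).
x_unc = -12/(2*2) = -3.0
Check: 4*-3.0 = -12.0 < 11 -- violated!
Step 2: Constraint must be active: 4*x = 11
x* = 11/4 = 2.75
lambda = (2*2*2.75 + 12)/4 = 5.75
Step 3: Compute optimal value.
f(x*) = 2*2.75^2 + 12*2.75 = 48.125


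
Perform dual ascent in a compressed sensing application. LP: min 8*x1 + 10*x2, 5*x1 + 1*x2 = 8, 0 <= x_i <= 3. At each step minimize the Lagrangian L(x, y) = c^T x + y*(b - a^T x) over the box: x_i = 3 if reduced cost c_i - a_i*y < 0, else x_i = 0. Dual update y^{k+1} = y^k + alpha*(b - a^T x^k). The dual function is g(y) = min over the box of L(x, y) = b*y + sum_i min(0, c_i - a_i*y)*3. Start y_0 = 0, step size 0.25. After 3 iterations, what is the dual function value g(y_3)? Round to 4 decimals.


Dual ascent for LP: min 8*x1 + 10*x2, 5*x1 + 1*x2 = 8, 0 <= x_i <= 3
Step 1: y^k = 0.0, reduced costs: (8.0, 10.0)
  x^k = (0.0, 0.0), subgradient = b - a^T x = 8.0
  y^{k+1} = 0.0 + 0.25*8.0 = 2.0
Step 2: y^k = 2.0, reduced costs: (-2.0, 8.0)
  x^k = (3.0, 0.0), subgradient = b - a^T x = -7.0
  y^{k+1} = 2.0 + 0.25*-7.0 = 0.25
Step 3: y^k = 0.25, reduced costs: (6.75, 9.75)
  x^k = (0.0, 0.0), subgradient = b - a^T x = 8.0
  y^{k+1} = 0.25 + 0.25*8.0 = 2.25
Dual objective at y_3 = 2.25: reduced costs (-3.25, 7.75), box minimizer x = (3.0, 0.0)
g(y_3) = b*y + (c1 - a1*y)*x1 + (c2 - a2*y)*x2 = 8*2.25 + (-3.25)*3.0 + 7.75*0.0 = 18.0 - 9.75 + 0.0 = 8.25
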